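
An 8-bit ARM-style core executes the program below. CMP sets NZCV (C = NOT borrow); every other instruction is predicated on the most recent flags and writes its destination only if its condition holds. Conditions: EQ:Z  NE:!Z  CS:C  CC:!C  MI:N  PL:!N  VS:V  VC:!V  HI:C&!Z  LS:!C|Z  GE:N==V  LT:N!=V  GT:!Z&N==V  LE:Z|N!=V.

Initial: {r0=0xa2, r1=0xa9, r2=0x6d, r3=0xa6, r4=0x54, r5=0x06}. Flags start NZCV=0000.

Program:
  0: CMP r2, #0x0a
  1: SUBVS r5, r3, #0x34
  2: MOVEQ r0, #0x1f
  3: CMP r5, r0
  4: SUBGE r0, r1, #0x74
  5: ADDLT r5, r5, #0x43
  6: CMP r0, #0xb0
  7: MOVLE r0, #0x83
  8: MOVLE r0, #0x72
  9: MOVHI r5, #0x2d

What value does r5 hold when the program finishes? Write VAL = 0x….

[0] flags=0010 → (cmp)
[1] flags=0010 VS?F → skip
[2] flags=0010 EQ?F → skip
[3] flags=0000 → (cmp)
[4] flags=0000 GE?T → r0=0x35
[5] flags=0000 LT?F → skip
[6] flags=1001 → (cmp)
[7] flags=1001 LE?F → skip
[8] flags=1001 LE?F → skip
[9] flags=1001 HI?F → skip

VAL = 0x06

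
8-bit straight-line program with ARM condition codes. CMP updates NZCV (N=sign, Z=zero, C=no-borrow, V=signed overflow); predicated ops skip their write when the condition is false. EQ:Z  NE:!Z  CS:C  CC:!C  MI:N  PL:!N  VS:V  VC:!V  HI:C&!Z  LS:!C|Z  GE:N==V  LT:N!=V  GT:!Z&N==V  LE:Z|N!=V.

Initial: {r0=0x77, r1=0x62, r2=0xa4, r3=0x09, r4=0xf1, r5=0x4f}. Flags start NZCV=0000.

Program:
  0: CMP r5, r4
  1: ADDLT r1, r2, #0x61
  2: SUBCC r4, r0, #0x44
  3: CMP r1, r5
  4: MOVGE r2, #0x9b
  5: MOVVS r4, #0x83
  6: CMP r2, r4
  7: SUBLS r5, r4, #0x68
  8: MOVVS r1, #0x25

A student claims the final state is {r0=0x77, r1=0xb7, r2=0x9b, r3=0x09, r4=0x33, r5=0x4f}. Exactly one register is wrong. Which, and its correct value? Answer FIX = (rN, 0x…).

FIX = (r1, 0x25)

[0] flags=0000 → (cmp)
[1] flags=0000 LT?F → skip
[2] flags=0000 CC?T → r4=0x33
[3] flags=0010 → (cmp)
[4] flags=0010 GE?T → r2=0x9b
[5] flags=0010 VS?F → skip
[6] flags=0011 → (cmp)
[7] flags=0011 LS?F → skip
[8] flags=0011 VS?T → r1=0x25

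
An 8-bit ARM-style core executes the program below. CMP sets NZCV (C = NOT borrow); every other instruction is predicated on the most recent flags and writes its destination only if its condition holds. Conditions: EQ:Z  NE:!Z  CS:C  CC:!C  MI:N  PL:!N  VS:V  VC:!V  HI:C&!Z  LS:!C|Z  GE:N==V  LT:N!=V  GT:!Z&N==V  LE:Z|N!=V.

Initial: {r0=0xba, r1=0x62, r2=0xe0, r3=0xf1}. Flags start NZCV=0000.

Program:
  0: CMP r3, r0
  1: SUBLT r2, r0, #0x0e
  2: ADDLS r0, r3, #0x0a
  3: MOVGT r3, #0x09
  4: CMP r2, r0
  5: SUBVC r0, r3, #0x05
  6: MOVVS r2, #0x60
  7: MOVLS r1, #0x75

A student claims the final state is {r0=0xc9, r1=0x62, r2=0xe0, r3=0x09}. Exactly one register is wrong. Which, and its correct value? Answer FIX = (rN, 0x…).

[0] flags=0010 → (cmp)
[1] flags=0010 LT?F → skip
[2] flags=0010 LS?F → skip
[3] flags=0010 GT?T → r3=0x09
[4] flags=0010 → (cmp)
[5] flags=0010 VC?T → r0=0x04
[6] flags=0010 VS?F → skip
[7] flags=0010 LS?F → skip

FIX = (r0, 0x04)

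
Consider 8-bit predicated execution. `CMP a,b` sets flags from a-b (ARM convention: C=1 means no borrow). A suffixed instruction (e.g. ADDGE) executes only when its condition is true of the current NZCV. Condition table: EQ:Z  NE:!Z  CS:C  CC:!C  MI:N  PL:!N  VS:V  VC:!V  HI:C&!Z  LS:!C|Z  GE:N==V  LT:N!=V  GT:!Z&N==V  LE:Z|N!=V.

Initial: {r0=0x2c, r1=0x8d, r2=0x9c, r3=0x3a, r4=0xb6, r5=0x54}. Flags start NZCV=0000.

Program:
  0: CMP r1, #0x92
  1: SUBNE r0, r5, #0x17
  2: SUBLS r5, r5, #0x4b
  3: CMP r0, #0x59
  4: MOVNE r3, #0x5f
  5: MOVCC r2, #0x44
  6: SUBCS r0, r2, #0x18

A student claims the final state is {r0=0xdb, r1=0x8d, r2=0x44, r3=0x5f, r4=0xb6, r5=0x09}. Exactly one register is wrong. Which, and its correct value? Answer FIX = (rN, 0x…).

0: ✓ CMP  NZCV=1000
1: ✓ SUBNE  r0←0x3d
2: ✓ SUBLS  r5←0x09
3: ✓ CMP  NZCV=1000
4: ✓ MOVNE  r3←0x5f
5: ✓ MOVCC  r2←0x44
6: · SUBCS

FIX = (r0, 0x3d)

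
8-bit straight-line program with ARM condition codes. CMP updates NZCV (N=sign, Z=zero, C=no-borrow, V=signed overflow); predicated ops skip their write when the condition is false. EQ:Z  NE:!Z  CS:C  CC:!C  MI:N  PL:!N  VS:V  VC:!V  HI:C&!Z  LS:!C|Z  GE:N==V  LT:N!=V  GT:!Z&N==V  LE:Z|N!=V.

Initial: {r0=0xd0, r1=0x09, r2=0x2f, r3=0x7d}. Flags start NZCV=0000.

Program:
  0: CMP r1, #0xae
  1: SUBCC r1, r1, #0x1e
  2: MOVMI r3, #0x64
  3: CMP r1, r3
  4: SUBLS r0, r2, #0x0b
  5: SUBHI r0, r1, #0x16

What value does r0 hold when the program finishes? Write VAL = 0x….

VAL = 0xd5

[0] flags=0000 → (cmp)
[1] flags=0000 CC?T → r1=0xeb
[2] flags=0000 MI?F → skip
[3] flags=0011 → (cmp)
[4] flags=0011 LS?F → skip
[5] flags=0011 HI?T → r0=0xd5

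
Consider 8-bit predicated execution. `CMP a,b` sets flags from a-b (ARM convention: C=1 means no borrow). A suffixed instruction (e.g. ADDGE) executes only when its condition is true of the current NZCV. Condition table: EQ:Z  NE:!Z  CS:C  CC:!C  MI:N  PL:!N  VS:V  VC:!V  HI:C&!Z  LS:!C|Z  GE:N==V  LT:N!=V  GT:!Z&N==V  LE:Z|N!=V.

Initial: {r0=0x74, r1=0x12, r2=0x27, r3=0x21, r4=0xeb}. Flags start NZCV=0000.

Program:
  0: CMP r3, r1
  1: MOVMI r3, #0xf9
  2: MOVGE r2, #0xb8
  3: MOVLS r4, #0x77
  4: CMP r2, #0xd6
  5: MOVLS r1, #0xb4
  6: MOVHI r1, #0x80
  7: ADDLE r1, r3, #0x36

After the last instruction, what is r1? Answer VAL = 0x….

VAL = 0x57

0: ✓ CMP  NZCV=0010
1: · MOVMI
2: ✓ MOVGE  r2←0xb8
3: · MOVLS
4: ✓ CMP  NZCV=1000
5: ✓ MOVLS  r1←0xb4
6: · MOVHI
7: ✓ ADDLE  r1←0x57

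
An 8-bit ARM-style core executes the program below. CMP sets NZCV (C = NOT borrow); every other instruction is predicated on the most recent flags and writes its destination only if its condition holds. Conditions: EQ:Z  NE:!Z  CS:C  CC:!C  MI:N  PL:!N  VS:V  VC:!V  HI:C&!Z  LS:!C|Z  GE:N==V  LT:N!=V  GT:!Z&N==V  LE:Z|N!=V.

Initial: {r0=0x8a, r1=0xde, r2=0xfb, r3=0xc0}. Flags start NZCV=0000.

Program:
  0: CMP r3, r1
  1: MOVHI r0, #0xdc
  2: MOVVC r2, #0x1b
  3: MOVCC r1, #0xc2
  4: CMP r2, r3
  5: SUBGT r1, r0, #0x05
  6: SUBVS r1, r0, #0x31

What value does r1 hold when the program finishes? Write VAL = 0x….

VAL = 0x85

0: ✓ CMP  NZCV=1000
1: · MOVHI
2: ✓ MOVVC  r2←0x1b
3: ✓ MOVCC  r1←0xc2
4: ✓ CMP  NZCV=0000
5: ✓ SUBGT  r1←0x85
6: · SUBVS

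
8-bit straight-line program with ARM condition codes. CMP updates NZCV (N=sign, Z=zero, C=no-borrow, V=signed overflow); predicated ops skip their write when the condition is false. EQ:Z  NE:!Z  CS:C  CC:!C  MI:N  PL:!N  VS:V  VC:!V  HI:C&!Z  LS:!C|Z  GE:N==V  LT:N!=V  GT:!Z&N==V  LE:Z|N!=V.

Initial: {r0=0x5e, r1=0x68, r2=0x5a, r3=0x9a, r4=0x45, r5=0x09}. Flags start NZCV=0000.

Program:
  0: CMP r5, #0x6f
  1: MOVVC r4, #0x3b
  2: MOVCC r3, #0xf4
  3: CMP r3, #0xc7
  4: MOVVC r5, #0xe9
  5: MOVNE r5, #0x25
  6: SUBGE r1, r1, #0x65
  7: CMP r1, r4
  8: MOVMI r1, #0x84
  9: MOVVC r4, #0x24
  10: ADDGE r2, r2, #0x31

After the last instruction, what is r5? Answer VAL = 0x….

0: ✓ CMP  NZCV=1000
1: ✓ MOVVC  r4←0x3b
2: ✓ MOVCC  r3←0xf4
3: ✓ CMP  NZCV=0010
4: ✓ MOVVC  r5←0xe9
5: ✓ MOVNE  r5←0x25
6: ✓ SUBGE  r1←0x03
7: ✓ CMP  NZCV=1000
8: ✓ MOVMI  r1←0x84
9: ✓ MOVVC  r4←0x24
10: · ADDGE

VAL = 0x25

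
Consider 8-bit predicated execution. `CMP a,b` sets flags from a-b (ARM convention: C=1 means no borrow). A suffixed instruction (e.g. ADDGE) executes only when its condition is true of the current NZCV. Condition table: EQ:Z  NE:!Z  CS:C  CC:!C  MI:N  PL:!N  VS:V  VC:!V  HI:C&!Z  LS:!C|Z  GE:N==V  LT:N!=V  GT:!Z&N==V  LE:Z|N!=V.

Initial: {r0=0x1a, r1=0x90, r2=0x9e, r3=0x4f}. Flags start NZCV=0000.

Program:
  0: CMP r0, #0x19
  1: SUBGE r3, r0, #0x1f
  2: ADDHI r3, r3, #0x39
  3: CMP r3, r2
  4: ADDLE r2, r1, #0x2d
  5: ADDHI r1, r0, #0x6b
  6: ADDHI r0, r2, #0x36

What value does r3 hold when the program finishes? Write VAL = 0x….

VAL = 0x34

0: ✓ CMP  NZCV=0010
1: ✓ SUBGE  r3←0xfb
2: ✓ ADDHI  r3←0x34
3: ✓ CMP  NZCV=1001
4: · ADDLE
5: · ADDHI
6: · ADDHI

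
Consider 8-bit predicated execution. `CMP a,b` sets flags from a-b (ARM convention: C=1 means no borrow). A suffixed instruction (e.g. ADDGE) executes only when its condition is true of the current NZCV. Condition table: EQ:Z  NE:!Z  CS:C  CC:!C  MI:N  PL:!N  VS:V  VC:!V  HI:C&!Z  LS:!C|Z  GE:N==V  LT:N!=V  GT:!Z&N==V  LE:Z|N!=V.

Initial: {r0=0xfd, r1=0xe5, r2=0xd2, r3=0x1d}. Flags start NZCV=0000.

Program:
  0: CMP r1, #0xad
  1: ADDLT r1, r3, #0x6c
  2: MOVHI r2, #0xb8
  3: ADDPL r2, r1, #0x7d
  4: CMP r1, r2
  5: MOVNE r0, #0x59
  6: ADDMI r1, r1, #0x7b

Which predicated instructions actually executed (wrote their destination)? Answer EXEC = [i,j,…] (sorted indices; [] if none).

0: ✓ CMP  NZCV=0010
1: · ADDLT
2: ✓ MOVHI  r2←0xb8
3: ✓ ADDPL  r2←0x62
4: ✓ CMP  NZCV=1010
5: ✓ MOVNE  r0←0x59
6: ✓ ADDMI  r1←0x60

EXEC = [2,3,5,6]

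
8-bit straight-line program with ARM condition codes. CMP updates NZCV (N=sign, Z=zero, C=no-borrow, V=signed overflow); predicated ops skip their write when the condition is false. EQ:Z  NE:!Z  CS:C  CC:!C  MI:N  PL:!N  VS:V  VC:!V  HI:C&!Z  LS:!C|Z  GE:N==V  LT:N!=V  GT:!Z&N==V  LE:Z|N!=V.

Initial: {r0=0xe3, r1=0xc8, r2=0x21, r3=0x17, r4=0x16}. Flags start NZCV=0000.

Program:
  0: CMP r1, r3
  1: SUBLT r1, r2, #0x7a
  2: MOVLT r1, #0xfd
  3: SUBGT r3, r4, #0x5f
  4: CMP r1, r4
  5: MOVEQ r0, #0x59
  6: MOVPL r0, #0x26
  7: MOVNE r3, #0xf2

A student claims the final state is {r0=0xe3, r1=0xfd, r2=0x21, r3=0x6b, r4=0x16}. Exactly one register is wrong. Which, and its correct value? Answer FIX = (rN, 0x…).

FIX = (r3, 0xf2)

[0] flags=1010 → (cmp)
[1] flags=1010 LT?T → r1=0xa7
[2] flags=1010 LT?T → r1=0xfd
[3] flags=1010 GT?F → skip
[4] flags=1010 → (cmp)
[5] flags=1010 EQ?F → skip
[6] flags=1010 PL?F → skip
[7] flags=1010 NE?T → r3=0xf2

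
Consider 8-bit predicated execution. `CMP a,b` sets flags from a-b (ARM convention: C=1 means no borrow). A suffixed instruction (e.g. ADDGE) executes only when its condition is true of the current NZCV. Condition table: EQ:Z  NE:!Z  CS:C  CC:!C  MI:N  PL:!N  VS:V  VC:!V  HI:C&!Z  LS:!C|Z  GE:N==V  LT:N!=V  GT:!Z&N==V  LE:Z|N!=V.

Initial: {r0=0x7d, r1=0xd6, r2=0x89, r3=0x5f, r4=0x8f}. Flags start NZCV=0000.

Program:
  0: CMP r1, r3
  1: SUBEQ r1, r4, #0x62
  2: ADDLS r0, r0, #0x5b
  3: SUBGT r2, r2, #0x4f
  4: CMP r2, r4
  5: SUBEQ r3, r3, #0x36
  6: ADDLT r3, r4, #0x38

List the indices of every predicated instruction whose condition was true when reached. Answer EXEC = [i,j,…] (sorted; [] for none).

EXEC = [6]

[0] flags=0011 → (cmp)
[1] flags=0011 EQ?F → skip
[2] flags=0011 LS?F → skip
[3] flags=0011 GT?F → skip
[4] flags=1000 → (cmp)
[5] flags=1000 EQ?F → skip
[6] flags=1000 LT?T → r3=0xc7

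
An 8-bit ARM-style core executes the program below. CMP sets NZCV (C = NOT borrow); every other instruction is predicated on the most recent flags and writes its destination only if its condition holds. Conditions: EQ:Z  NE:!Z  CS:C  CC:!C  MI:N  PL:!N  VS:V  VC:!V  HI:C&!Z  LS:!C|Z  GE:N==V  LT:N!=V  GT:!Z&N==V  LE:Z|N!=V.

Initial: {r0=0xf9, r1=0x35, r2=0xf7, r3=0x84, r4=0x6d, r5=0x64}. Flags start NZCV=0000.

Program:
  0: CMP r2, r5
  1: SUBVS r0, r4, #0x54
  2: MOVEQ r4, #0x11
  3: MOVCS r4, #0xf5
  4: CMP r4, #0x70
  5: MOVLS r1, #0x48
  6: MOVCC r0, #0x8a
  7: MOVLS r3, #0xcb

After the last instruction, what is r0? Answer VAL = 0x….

0: ✓ CMP  NZCV=1010
1: · SUBVS
2: · MOVEQ
3: ✓ MOVCS  r4←0xf5
4: ✓ CMP  NZCV=1010
5: · MOVLS
6: · MOVCC
7: · MOVLS

VAL = 0xf9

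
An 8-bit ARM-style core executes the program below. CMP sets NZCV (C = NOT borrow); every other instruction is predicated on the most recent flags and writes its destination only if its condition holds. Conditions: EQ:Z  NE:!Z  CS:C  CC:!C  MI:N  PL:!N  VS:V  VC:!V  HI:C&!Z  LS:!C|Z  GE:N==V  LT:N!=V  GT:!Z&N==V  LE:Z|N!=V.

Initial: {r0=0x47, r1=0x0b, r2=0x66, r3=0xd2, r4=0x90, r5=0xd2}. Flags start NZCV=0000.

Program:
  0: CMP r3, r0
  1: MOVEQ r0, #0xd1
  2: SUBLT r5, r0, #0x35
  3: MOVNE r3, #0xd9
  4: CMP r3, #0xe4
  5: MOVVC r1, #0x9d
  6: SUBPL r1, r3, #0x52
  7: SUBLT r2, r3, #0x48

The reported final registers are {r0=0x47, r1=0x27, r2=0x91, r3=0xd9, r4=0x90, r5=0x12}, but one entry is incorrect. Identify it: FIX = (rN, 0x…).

FIX = (r1, 0x9d)

[0] flags=1010 → (cmp)
[1] flags=1010 EQ?F → skip
[2] flags=1010 LT?T → r5=0x12
[3] flags=1010 NE?T → r3=0xd9
[4] flags=1000 → (cmp)
[5] flags=1000 VC?T → r1=0x9d
[6] flags=1000 PL?F → skip
[7] flags=1000 LT?T → r2=0x91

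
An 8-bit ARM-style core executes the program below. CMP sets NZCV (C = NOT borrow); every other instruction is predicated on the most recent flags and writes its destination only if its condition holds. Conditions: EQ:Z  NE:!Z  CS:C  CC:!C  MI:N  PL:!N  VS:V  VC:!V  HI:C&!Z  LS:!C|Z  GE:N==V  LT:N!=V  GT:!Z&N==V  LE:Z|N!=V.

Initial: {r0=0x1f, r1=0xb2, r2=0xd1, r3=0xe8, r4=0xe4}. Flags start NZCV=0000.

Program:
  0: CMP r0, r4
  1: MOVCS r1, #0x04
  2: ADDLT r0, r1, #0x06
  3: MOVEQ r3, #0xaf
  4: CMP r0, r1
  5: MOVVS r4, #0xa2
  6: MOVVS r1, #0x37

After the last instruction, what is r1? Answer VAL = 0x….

VAL = 0xb2

0: ✓ CMP  NZCV=0000
1: · MOVCS
2: · ADDLT
3: · MOVEQ
4: ✓ CMP  NZCV=0000
5: · MOVVS
6: · MOVVS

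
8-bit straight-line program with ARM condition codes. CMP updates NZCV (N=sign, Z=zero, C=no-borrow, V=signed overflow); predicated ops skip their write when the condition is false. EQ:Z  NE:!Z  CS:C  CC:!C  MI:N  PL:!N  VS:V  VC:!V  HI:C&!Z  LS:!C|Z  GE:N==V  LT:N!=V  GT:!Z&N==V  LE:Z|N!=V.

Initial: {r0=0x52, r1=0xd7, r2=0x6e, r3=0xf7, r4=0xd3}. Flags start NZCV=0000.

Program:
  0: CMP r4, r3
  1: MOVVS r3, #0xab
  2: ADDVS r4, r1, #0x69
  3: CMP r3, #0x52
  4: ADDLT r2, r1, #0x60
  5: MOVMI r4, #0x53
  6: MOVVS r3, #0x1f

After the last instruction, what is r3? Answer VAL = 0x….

VAL = 0xf7

0: ✓ CMP  NZCV=1000
1: · MOVVS
2: · ADDVS
3: ✓ CMP  NZCV=1010
4: ✓ ADDLT  r2←0x37
5: ✓ MOVMI  r4←0x53
6: · MOVVS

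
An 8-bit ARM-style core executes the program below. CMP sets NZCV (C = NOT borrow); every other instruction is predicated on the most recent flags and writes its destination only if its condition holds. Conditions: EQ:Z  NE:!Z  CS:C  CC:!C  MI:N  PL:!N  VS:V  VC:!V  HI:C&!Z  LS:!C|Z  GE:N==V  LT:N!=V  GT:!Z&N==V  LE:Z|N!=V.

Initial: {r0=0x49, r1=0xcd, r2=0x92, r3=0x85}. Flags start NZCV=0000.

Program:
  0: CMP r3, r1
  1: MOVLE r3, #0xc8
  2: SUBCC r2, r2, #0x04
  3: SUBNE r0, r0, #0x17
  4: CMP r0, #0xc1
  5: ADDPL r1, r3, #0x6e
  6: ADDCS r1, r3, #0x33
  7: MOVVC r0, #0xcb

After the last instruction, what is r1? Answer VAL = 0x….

[0] flags=1000 → (cmp)
[1] flags=1000 LE?T → r3=0xc8
[2] flags=1000 CC?T → r2=0x8e
[3] flags=1000 NE?T → r0=0x32
[4] flags=0000 → (cmp)
[5] flags=0000 PL?T → r1=0x36
[6] flags=0000 CS?F → skip
[7] flags=0000 VC?T → r0=0xcb

VAL = 0x36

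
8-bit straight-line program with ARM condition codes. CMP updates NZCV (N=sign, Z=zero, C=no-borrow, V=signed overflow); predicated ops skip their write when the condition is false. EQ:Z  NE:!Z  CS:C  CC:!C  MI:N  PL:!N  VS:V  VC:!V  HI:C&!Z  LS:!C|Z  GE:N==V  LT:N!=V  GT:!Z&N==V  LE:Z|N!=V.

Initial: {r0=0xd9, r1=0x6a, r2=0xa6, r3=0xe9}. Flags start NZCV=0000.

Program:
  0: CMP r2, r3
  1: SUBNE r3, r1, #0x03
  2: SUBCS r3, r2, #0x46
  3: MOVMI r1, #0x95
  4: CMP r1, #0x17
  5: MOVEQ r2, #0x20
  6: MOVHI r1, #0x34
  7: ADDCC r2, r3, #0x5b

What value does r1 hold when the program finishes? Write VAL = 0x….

[0] flags=1000 → (cmp)
[1] flags=1000 NE?T → r3=0x67
[2] flags=1000 CS?F → skip
[3] flags=1000 MI?T → r1=0x95
[4] flags=0011 → (cmp)
[5] flags=0011 EQ?F → skip
[6] flags=0011 HI?T → r1=0x34
[7] flags=0011 CC?F → skip

VAL = 0x34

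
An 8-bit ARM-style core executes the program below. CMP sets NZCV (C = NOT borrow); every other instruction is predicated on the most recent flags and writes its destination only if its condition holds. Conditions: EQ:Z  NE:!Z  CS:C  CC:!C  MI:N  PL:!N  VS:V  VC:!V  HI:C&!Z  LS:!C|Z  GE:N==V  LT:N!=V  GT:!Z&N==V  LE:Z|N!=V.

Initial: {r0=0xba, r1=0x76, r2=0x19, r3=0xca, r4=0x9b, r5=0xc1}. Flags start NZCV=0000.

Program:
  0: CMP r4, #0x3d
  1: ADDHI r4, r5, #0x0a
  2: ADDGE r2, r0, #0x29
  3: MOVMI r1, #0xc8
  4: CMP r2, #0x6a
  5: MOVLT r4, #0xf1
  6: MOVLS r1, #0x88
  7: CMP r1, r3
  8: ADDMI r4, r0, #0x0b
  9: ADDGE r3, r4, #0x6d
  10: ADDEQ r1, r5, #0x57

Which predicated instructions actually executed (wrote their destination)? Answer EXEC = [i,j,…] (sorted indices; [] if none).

0: ✓ CMP  NZCV=0011
1: ✓ ADDHI  r4←0xcb
2: · ADDGE
3: · MOVMI
4: ✓ CMP  NZCV=1000
5: ✓ MOVLT  r4←0xf1
6: ✓ MOVLS  r1←0x88
7: ✓ CMP  NZCV=1000
8: ✓ ADDMI  r4←0xc5
9: · ADDGE
10: · ADDEQ

EXEC = [1,5,6,8]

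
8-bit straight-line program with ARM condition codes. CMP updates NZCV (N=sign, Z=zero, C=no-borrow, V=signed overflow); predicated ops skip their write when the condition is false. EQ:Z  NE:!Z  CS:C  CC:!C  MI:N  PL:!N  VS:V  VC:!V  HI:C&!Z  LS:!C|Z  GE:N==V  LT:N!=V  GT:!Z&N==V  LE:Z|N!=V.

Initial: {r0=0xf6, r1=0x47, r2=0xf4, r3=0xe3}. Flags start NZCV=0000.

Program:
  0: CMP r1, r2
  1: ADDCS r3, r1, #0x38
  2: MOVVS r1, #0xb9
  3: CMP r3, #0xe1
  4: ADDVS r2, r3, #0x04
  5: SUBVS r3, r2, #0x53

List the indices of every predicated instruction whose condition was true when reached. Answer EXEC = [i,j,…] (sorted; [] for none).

0: ✓ CMP  NZCV=0000
1: · ADDCS
2: · MOVVS
3: ✓ CMP  NZCV=0010
4: · ADDVS
5: · SUBVS

EXEC = []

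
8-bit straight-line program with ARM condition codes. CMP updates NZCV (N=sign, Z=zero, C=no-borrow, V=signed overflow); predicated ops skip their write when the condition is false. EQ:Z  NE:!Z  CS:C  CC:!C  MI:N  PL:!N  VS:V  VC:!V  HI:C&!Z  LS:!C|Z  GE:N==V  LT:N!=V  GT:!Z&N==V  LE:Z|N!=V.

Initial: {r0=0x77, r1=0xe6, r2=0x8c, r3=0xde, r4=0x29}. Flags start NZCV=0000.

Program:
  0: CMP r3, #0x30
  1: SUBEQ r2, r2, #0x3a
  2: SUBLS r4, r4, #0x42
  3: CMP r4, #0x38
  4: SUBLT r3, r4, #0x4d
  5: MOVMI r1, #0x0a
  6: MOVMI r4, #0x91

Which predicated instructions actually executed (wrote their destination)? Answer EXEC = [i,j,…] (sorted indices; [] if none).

EXEC = [4,5,6]

[0] flags=1010 → (cmp)
[1] flags=1010 EQ?F → skip
[2] flags=1010 LS?F → skip
[3] flags=1000 → (cmp)
[4] flags=1000 LT?T → r3=0xdc
[5] flags=1000 MI?T → r1=0x0a
[6] flags=1000 MI?T → r4=0x91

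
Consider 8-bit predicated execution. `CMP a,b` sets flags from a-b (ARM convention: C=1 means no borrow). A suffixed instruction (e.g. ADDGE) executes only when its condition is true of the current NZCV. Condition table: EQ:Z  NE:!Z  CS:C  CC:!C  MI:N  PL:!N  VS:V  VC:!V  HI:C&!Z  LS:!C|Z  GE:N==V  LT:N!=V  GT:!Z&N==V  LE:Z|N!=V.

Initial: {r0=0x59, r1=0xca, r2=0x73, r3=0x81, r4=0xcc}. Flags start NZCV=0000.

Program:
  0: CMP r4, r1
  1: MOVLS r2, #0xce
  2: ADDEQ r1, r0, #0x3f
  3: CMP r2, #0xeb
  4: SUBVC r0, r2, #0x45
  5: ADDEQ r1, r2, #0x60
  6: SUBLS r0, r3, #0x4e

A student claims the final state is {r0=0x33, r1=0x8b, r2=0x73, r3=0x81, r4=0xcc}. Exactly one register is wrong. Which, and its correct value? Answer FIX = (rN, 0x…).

[0] flags=0010 → (cmp)
[1] flags=0010 LS?F → skip
[2] flags=0010 EQ?F → skip
[3] flags=1001 → (cmp)
[4] flags=1001 VC?F → skip
[5] flags=1001 EQ?F → skip
[6] flags=1001 LS?T → r0=0x33

FIX = (r1, 0xca)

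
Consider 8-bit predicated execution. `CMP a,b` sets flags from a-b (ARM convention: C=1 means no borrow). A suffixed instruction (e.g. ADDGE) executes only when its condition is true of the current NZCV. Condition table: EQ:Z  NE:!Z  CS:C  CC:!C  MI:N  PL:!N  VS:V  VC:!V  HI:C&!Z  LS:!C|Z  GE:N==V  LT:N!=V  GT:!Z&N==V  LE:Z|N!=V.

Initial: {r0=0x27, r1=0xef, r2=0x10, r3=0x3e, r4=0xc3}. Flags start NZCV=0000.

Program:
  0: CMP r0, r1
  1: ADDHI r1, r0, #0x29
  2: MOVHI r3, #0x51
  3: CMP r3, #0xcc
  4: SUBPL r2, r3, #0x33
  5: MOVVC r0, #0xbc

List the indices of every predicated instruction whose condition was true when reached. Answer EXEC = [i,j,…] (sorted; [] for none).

0: ✓ CMP  NZCV=0000
1: · ADDHI
2: · MOVHI
3: ✓ CMP  NZCV=0000
4: ✓ SUBPL  r2←0x0b
5: ✓ MOVVC  r0←0xbc

EXEC = [4,5]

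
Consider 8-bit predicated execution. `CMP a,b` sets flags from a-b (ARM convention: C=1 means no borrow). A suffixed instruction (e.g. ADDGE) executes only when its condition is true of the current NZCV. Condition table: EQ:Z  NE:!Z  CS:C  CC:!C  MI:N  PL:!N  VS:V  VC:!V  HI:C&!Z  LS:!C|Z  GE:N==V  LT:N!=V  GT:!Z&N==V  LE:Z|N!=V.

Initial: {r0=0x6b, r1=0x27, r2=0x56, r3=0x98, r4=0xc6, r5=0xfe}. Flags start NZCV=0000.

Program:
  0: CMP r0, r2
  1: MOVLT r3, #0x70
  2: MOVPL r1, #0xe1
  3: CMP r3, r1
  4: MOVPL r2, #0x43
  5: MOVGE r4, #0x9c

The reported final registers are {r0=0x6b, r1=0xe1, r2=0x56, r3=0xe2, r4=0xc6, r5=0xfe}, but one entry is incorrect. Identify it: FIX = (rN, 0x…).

FIX = (r3, 0x98)

0: ✓ CMP  NZCV=0010
1: · MOVLT
2: ✓ MOVPL  r1←0xe1
3: ✓ CMP  NZCV=1000
4: · MOVPL
5: · MOVGE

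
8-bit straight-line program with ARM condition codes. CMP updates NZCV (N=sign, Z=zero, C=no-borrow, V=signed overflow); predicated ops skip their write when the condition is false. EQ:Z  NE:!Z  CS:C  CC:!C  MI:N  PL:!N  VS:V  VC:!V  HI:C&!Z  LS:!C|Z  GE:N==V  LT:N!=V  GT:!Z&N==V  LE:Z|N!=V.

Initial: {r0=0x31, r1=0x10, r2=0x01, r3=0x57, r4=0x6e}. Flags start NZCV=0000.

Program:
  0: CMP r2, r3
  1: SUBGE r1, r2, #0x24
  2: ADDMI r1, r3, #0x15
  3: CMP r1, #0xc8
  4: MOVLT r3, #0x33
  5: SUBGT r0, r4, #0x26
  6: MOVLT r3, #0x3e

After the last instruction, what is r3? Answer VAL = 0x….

VAL = 0x57

0: ✓ CMP  NZCV=1000
1: · SUBGE
2: ✓ ADDMI  r1←0x6c
3: ✓ CMP  NZCV=1001
4: · MOVLT
5: ✓ SUBGT  r0←0x48
6: · MOVLT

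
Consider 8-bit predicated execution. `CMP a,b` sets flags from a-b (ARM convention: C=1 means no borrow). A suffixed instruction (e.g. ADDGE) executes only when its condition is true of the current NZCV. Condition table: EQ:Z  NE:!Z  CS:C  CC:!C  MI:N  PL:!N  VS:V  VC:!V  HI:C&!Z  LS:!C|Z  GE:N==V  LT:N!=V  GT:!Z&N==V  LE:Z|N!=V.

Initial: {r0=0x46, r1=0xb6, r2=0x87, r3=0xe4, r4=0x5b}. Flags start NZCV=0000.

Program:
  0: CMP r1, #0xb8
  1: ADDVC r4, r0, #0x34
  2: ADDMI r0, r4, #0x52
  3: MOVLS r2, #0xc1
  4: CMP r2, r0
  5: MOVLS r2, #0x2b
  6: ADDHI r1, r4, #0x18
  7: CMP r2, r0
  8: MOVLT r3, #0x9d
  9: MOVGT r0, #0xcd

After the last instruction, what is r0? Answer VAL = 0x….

0: ✓ CMP  NZCV=1000
1: ✓ ADDVC  r4←0x7a
2: ✓ ADDMI  r0←0xcc
3: ✓ MOVLS  r2←0xc1
4: ✓ CMP  NZCV=1000
5: ✓ MOVLS  r2←0x2b
6: · ADDHI
7: ✓ CMP  NZCV=0000
8: · MOVLT
9: ✓ MOVGT  r0←0xcd

VAL = 0xcd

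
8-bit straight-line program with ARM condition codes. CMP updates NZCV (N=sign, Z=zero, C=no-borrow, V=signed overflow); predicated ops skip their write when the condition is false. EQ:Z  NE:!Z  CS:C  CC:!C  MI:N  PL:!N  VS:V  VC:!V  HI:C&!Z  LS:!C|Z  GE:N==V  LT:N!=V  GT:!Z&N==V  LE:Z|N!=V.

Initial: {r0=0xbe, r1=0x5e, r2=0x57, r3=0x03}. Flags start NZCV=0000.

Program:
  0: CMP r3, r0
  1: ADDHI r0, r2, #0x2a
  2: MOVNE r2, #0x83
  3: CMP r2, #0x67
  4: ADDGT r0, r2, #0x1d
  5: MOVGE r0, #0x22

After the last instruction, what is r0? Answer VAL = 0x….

VAL = 0xbe

[0] flags=0000 → (cmp)
[1] flags=0000 HI?F → skip
[2] flags=0000 NE?T → r2=0x83
[3] flags=0011 → (cmp)
[4] flags=0011 GT?F → skip
[5] flags=0011 GE?F → skip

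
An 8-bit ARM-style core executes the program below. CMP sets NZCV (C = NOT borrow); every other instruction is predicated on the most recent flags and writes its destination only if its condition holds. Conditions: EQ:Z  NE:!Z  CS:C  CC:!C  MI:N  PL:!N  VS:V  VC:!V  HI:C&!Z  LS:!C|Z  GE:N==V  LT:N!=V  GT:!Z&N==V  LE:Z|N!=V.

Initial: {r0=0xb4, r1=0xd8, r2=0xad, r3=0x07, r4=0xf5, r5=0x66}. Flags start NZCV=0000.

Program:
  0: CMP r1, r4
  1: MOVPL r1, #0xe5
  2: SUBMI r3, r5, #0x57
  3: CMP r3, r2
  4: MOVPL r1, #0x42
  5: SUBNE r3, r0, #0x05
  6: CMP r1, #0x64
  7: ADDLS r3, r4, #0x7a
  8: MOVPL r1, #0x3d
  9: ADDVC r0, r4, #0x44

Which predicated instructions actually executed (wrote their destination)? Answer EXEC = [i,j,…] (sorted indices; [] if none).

EXEC = [2,4,5,7,9]

[0] flags=1000 → (cmp)
[1] flags=1000 PL?F → skip
[2] flags=1000 MI?T → r3=0x0f
[3] flags=0000 → (cmp)
[4] flags=0000 PL?T → r1=0x42
[5] flags=0000 NE?T → r3=0xaf
[6] flags=1000 → (cmp)
[7] flags=1000 LS?T → r3=0x6f
[8] flags=1000 PL?F → skip
[9] flags=1000 VC?T → r0=0x39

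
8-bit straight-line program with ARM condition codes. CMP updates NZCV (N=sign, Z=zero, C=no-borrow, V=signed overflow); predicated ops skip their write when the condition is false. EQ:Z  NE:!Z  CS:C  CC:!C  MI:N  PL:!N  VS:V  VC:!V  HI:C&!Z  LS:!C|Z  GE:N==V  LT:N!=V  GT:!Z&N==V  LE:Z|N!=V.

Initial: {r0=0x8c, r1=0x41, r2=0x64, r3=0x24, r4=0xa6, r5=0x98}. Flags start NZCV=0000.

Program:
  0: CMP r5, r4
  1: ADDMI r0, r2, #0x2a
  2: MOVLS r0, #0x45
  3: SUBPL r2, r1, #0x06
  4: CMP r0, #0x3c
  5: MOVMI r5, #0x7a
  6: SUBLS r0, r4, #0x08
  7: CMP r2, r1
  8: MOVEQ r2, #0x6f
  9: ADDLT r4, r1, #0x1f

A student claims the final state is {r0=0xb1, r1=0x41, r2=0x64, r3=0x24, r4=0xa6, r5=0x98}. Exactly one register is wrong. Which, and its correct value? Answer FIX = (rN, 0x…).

[0] flags=1000 → (cmp)
[1] flags=1000 MI?T → r0=0x8e
[2] flags=1000 LS?T → r0=0x45
[3] flags=1000 PL?F → skip
[4] flags=0010 → (cmp)
[5] flags=0010 MI?F → skip
[6] flags=0010 LS?F → skip
[7] flags=0010 → (cmp)
[8] flags=0010 EQ?F → skip
[9] flags=0010 LT?F → skip

FIX = (r0, 0x45)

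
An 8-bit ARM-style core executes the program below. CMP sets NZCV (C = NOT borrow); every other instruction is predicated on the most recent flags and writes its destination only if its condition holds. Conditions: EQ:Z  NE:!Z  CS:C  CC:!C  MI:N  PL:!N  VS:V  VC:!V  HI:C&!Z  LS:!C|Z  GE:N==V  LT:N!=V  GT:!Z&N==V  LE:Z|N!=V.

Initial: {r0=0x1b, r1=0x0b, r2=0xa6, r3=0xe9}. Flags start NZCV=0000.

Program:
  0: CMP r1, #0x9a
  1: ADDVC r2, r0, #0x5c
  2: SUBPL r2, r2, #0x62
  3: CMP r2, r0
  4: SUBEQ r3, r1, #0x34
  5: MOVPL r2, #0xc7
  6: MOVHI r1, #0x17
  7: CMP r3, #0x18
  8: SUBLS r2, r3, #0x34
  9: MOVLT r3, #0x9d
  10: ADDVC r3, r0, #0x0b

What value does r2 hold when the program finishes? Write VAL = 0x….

VAL = 0x15

0: ✓ CMP  NZCV=0000
1: ✓ ADDVC  r2←0x77
2: ✓ SUBPL  r2←0x15
3: ✓ CMP  NZCV=1000
4: · SUBEQ
5: · MOVPL
6: · MOVHI
7: ✓ CMP  NZCV=1010
8: · SUBLS
9: ✓ MOVLT  r3←0x9d
10: ✓ ADDVC  r3←0x26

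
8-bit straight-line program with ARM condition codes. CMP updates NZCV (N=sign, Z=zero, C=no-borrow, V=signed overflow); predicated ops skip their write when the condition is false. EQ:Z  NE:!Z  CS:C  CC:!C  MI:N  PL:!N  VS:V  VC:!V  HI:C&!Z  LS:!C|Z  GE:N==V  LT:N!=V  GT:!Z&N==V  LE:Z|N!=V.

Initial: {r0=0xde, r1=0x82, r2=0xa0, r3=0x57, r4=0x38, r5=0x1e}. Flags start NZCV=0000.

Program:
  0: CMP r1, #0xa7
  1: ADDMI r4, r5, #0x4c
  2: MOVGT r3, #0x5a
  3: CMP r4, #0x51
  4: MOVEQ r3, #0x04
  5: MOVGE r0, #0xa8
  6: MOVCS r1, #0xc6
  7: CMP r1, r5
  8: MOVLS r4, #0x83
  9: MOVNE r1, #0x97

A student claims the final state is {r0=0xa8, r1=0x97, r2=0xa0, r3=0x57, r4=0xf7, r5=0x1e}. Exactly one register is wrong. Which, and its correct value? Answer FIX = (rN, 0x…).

0: ✓ CMP  NZCV=1000
1: ✓ ADDMI  r4←0x6a
2: · MOVGT
3: ✓ CMP  NZCV=0010
4: · MOVEQ
5: ✓ MOVGE  r0←0xa8
6: ✓ MOVCS  r1←0xc6
7: ✓ CMP  NZCV=1010
8: · MOVLS
9: ✓ MOVNE  r1←0x97

FIX = (r4, 0x6a)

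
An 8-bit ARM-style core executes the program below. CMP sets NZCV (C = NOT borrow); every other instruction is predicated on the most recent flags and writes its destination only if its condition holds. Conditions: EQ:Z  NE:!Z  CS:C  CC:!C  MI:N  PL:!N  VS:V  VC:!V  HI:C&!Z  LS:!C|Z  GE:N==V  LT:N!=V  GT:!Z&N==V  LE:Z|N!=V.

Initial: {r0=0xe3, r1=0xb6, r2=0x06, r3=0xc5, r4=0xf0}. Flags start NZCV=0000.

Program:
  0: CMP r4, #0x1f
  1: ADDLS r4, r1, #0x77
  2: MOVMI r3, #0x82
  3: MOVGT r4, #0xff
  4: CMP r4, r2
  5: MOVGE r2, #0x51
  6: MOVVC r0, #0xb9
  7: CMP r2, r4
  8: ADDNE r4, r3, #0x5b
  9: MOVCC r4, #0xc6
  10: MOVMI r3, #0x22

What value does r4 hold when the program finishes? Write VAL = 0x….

VAL = 0xc6

[0] flags=1010 → (cmp)
[1] flags=1010 LS?F → skip
[2] flags=1010 MI?T → r3=0x82
[3] flags=1010 GT?F → skip
[4] flags=1010 → (cmp)
[5] flags=1010 GE?F → skip
[6] flags=1010 VC?T → r0=0xb9
[7] flags=0000 → (cmp)
[8] flags=0000 NE?T → r4=0xdd
[9] flags=0000 CC?T → r4=0xc6
[10] flags=0000 MI?F → skip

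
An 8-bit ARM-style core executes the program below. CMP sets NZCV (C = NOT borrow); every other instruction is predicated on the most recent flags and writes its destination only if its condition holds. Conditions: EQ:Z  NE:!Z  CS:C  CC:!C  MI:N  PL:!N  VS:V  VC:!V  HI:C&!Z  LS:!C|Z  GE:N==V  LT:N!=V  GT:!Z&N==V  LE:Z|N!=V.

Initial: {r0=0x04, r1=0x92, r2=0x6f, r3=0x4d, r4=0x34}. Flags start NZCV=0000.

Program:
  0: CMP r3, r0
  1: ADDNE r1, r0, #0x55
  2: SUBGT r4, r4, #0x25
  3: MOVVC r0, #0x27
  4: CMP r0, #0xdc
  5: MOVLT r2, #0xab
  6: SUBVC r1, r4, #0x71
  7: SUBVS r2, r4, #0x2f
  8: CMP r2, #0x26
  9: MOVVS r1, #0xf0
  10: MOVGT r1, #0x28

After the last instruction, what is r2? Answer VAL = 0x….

VAL = 0x6f

[0] flags=0010 → (cmp)
[1] flags=0010 NE?T → r1=0x59
[2] flags=0010 GT?T → r4=0x0f
[3] flags=0010 VC?T → r0=0x27
[4] flags=0000 → (cmp)
[5] flags=0000 LT?F → skip
[6] flags=0000 VC?T → r1=0x9e
[7] flags=0000 VS?F → skip
[8] flags=0010 → (cmp)
[9] flags=0010 VS?F → skip
[10] flags=0010 GT?T → r1=0x28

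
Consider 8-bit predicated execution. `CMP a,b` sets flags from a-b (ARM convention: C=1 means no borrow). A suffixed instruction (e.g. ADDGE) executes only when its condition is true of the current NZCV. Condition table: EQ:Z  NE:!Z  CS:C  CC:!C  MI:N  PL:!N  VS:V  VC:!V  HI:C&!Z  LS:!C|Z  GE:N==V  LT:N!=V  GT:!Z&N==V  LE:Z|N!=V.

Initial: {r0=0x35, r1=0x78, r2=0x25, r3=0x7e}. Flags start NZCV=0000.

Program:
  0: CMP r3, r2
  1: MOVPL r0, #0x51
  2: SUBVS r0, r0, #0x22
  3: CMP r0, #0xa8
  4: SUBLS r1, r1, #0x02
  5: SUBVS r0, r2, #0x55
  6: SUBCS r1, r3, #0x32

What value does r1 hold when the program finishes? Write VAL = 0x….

0: ✓ CMP  NZCV=0010
1: ✓ MOVPL  r0←0x51
2: · SUBVS
3: ✓ CMP  NZCV=1001
4: ✓ SUBLS  r1←0x76
5: ✓ SUBVS  r0←0xd0
6: · SUBCS

VAL = 0x76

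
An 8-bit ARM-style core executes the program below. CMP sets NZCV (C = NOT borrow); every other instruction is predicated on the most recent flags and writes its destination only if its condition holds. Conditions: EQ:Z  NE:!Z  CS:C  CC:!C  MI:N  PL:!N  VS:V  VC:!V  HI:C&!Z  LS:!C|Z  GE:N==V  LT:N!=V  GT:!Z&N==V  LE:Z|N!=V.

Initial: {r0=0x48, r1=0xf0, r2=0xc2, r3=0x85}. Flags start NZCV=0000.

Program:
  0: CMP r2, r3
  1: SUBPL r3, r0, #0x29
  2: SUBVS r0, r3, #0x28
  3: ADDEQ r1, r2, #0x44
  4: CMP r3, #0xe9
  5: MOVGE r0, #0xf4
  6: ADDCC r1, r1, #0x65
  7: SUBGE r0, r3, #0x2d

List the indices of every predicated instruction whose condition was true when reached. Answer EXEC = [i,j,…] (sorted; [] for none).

EXEC = [1,5,6,7]

[0] flags=0010 → (cmp)
[1] flags=0010 PL?T → r3=0x1f
[2] flags=0010 VS?F → skip
[3] flags=0010 EQ?F → skip
[4] flags=0000 → (cmp)
[5] flags=0000 GE?T → r0=0xf4
[6] flags=0000 CC?T → r1=0x55
[7] flags=0000 GE?T → r0=0xf2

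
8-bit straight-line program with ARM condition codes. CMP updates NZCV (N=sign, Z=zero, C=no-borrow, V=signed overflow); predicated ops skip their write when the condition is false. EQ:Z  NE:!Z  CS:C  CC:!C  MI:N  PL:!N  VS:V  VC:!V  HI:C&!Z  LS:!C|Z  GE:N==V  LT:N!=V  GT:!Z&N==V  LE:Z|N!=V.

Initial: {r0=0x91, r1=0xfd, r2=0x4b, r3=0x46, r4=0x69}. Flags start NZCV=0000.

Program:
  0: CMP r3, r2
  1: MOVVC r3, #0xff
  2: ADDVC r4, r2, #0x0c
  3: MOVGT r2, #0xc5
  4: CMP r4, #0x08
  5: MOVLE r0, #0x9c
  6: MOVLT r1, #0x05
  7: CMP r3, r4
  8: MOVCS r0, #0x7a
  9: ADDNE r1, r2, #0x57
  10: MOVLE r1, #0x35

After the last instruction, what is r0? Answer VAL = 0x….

[0] flags=1000 → (cmp)
[1] flags=1000 VC?T → r3=0xff
[2] flags=1000 VC?T → r4=0x57
[3] flags=1000 GT?F → skip
[4] flags=0010 → (cmp)
[5] flags=0010 LE?F → skip
[6] flags=0010 LT?F → skip
[7] flags=1010 → (cmp)
[8] flags=1010 CS?T → r0=0x7a
[9] flags=1010 NE?T → r1=0xa2
[10] flags=1010 LE?T → r1=0x35

VAL = 0x7a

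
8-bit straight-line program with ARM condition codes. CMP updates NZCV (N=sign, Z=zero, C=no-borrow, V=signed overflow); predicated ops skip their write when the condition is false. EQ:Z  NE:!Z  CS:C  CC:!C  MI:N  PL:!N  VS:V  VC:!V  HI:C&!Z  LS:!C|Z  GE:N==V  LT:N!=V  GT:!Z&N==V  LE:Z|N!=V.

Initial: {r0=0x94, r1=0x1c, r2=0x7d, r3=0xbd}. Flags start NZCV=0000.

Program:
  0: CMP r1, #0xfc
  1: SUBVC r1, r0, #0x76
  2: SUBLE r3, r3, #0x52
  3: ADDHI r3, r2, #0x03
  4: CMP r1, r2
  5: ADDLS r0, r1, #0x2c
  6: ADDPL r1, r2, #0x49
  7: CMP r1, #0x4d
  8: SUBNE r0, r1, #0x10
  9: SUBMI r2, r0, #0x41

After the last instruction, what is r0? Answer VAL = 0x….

[0] flags=0000 → (cmp)
[1] flags=0000 VC?T → r1=0x1e
[2] flags=0000 LE?F → skip
[3] flags=0000 HI?F → skip
[4] flags=1000 → (cmp)
[5] flags=1000 LS?T → r0=0x4a
[6] flags=1000 PL?F → skip
[7] flags=1000 → (cmp)
[8] flags=1000 NE?T → r0=0x0e
[9] flags=1000 MI?T → r2=0xcd

VAL = 0x0e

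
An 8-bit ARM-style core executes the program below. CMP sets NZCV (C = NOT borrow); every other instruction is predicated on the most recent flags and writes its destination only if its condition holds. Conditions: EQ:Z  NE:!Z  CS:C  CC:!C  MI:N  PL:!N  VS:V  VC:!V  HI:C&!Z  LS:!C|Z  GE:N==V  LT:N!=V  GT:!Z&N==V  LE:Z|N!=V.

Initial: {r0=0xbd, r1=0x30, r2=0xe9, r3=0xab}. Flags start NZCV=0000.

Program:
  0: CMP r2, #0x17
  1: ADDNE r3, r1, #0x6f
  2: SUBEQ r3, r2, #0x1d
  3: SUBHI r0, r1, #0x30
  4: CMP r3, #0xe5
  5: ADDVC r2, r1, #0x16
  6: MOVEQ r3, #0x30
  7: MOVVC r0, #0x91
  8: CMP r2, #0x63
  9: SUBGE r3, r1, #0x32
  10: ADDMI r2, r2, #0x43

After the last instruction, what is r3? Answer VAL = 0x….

VAL = 0x9f

0: ✓ CMP  NZCV=1010
1: ✓ ADDNE  r3←0x9f
2: · SUBEQ
3: ✓ SUBHI  r0←0x00
4: ✓ CMP  NZCV=1000
5: ✓ ADDVC  r2←0x46
6: · MOVEQ
7: ✓ MOVVC  r0←0x91
8: ✓ CMP  NZCV=1000
9: · SUBGE
10: ✓ ADDMI  r2←0x89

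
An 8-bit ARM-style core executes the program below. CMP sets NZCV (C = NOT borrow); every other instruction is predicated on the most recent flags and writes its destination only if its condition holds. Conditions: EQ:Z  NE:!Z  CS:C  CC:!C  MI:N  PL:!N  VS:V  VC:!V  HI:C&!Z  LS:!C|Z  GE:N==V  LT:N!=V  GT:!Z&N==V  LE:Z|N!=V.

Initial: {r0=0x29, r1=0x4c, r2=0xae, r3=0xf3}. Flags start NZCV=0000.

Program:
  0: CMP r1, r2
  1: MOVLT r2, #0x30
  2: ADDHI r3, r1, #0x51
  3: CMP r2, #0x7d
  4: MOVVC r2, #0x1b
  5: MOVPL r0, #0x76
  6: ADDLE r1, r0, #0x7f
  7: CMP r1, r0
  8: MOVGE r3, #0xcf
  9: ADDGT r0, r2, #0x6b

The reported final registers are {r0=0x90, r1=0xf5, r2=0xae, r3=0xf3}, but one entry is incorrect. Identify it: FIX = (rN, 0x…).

0: ✓ CMP  NZCV=1001
1: · MOVLT
2: · ADDHI
3: ✓ CMP  NZCV=0011
4: · MOVVC
5: ✓ MOVPL  r0←0x76
6: ✓ ADDLE  r1←0xf5
7: ✓ CMP  NZCV=0011
8: · MOVGE
9: · ADDGT

FIX = (r0, 0x76)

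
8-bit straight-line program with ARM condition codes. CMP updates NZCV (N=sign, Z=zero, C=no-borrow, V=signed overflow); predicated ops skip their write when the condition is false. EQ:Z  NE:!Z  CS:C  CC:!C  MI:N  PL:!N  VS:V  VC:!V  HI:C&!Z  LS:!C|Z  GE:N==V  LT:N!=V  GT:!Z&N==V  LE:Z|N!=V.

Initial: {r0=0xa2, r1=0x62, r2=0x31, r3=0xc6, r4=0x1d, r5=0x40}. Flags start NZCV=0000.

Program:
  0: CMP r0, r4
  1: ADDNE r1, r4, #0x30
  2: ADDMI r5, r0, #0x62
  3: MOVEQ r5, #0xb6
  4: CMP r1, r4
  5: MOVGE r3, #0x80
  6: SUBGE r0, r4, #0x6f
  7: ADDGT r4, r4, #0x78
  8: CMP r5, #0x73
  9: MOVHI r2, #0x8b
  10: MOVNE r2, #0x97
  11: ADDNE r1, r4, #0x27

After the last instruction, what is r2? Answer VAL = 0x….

VAL = 0x97

0: ✓ CMP  NZCV=1010
1: ✓ ADDNE  r1←0x4d
2: ✓ ADDMI  r5←0x04
3: · MOVEQ
4: ✓ CMP  NZCV=0010
5: ✓ MOVGE  r3←0x80
6: ✓ SUBGE  r0←0xae
7: ✓ ADDGT  r4←0x95
8: ✓ CMP  NZCV=1000
9: · MOVHI
10: ✓ MOVNE  r2←0x97
11: ✓ ADDNE  r1←0xbc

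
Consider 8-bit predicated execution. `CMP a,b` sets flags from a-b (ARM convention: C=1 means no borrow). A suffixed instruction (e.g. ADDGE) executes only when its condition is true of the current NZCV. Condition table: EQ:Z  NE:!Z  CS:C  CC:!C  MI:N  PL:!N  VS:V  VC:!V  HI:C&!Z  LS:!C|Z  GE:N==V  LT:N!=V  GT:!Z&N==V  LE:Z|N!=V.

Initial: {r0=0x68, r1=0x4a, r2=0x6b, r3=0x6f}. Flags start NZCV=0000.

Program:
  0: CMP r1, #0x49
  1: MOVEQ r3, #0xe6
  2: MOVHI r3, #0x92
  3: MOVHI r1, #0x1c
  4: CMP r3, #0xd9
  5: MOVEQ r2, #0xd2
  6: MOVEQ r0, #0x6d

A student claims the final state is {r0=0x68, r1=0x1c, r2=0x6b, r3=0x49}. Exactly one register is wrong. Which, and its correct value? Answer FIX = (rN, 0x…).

FIX = (r3, 0x92)

[0] flags=0010 → (cmp)
[1] flags=0010 EQ?F → skip
[2] flags=0010 HI?T → r3=0x92
[3] flags=0010 HI?T → r1=0x1c
[4] flags=1000 → (cmp)
[5] flags=1000 EQ?F → skip
[6] flags=1000 EQ?F → skip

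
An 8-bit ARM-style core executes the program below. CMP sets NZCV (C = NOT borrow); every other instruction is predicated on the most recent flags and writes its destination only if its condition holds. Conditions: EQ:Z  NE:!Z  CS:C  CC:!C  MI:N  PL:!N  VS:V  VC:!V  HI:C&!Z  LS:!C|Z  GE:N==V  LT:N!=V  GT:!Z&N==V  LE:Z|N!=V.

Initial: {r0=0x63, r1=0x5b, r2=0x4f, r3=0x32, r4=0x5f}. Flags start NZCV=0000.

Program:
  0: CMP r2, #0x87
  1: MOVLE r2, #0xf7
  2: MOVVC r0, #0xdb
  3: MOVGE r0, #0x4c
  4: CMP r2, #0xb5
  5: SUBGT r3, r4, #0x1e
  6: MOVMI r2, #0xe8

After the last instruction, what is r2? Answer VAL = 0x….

VAL = 0xe8

[0] flags=1001 → (cmp)
[1] flags=1001 LE?F → skip
[2] flags=1001 VC?F → skip
[3] flags=1001 GE?T → r0=0x4c
[4] flags=1001 → (cmp)
[5] flags=1001 GT?T → r3=0x41
[6] flags=1001 MI?T → r2=0xe8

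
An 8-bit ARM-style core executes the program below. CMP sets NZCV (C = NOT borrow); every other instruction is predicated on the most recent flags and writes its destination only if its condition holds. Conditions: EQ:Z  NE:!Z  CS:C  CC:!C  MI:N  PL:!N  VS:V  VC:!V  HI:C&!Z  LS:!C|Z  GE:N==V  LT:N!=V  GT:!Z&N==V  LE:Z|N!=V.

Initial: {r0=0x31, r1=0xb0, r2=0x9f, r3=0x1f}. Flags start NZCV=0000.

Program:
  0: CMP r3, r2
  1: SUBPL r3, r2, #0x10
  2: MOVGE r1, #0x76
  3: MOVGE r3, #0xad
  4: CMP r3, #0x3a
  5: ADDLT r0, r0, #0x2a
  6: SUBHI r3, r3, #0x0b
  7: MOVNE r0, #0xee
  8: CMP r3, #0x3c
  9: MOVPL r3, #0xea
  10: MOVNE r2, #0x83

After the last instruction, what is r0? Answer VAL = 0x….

VAL = 0xee

[0] flags=1001 → (cmp)
[1] flags=1001 PL?F → skip
[2] flags=1001 GE?T → r1=0x76
[3] flags=1001 GE?T → r3=0xad
[4] flags=0011 → (cmp)
[5] flags=0011 LT?T → r0=0x5b
[6] flags=0011 HI?T → r3=0xa2
[7] flags=0011 NE?T → r0=0xee
[8] flags=0011 → (cmp)
[9] flags=0011 PL?T → r3=0xea
[10] flags=0011 NE?T → r2=0x83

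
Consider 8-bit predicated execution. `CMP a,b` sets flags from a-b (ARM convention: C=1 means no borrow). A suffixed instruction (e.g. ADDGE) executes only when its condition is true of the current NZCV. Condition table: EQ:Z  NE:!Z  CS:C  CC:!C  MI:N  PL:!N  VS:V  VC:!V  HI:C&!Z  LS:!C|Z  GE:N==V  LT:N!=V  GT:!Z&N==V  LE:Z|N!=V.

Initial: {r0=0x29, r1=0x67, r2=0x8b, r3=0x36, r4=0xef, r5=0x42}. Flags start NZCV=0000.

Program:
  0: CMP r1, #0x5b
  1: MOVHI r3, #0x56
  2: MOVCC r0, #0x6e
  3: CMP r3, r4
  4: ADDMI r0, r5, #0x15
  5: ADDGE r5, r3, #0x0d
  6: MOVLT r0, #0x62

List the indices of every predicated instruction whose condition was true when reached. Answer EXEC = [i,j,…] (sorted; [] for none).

EXEC = [1,5]

[0] flags=0010 → (cmp)
[1] flags=0010 HI?T → r3=0x56
[2] flags=0010 CC?F → skip
[3] flags=0000 → (cmp)
[4] flags=0000 MI?F → skip
[5] flags=0000 GE?T → r5=0x63
[6] flags=0000 LT?F → skip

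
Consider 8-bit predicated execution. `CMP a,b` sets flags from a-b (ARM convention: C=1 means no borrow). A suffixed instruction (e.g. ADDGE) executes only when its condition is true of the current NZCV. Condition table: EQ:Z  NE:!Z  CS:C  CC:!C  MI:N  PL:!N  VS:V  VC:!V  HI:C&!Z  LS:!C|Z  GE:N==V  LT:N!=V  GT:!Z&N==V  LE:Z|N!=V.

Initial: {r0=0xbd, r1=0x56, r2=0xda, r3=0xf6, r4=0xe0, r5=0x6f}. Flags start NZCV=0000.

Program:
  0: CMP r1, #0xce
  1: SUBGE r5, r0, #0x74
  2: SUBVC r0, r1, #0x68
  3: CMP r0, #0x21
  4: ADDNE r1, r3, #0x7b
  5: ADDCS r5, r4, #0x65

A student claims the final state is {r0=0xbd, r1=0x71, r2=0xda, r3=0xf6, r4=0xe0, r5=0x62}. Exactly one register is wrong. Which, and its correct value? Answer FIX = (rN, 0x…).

[0] flags=1001 → (cmp)
[1] flags=1001 GE?T → r5=0x49
[2] flags=1001 VC?F → skip
[3] flags=1010 → (cmp)
[4] flags=1010 NE?T → r1=0x71
[5] flags=1010 CS?T → r5=0x45

FIX = (r5, 0x45)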